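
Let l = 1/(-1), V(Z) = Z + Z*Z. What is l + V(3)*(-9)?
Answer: -109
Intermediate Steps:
V(Z) = Z + Z²
l = -1
l + V(3)*(-9) = -1 + (3*(1 + 3))*(-9) = -1 + (3*4)*(-9) = -1 + 12*(-9) = -1 - 108 = -109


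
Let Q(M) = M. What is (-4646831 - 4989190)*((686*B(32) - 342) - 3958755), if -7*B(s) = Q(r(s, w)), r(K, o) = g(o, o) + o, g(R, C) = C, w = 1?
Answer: 38151830493153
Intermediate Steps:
r(K, o) = 2*o (r(K, o) = o + o = 2*o)
B(s) = -2/7
(-4646831 - 4989190)*((686*B(32) - 342) - 3958755) = (-4646831 - 4989190)*((686*(-2/7) - 342) - 3958755) = -9636021*((-196 - 342) - 3958755) = -9636021*(-538 - 3958755) = -9636021*(-3959293) = 38151830493153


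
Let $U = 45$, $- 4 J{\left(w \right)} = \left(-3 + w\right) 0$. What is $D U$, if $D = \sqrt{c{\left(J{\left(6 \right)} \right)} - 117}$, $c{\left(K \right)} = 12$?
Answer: $45 i \sqrt{105} \approx 461.11 i$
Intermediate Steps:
$J{\left(w \right)} = 0$ ($J{\left(w \right)} = - \frac{\left(-3 + w\right) 0}{4} = \left(- \frac{1}{4}\right) 0 = 0$)
$D = i \sqrt{105}$ ($D = \sqrt{12 - 117} = \sqrt{-105} = i \sqrt{105} \approx 10.247 i$)
$D U = i \sqrt{105} \cdot 45 = 45 i \sqrt{105}$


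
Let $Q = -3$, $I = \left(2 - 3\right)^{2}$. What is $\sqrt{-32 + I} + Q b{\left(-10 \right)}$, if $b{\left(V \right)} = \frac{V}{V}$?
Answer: $-3 + i \sqrt{31} \approx -3.0 + 5.5678 i$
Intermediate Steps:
$I = 1$ ($I = \left(-1\right)^{2} = 1$)
$b{\left(V \right)} = 1$
$\sqrt{-32 + I} + Q b{\left(-10 \right)} = \sqrt{-32 + 1} - 3 = \sqrt{-31} - 3 = i \sqrt{31} - 3 = -3 + i \sqrt{31}$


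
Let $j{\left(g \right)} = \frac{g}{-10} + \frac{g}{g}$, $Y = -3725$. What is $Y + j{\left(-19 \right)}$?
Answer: $- \frac{37221}{10} \approx -3722.1$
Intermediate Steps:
$j{\left(g \right)} = 1 - \frac{g}{10}$ ($j{\left(g \right)} = g \left(- \frac{1}{10}\right) + 1 = - \frac{g}{10} + 1 = 1 - \frac{g}{10}$)
$Y + j{\left(-19 \right)} = -3725 + \left(1 - - \frac{19}{10}\right) = -3725 + \left(1 + \frac{19}{10}\right) = -3725 + \frac{29}{10} = - \frac{37221}{10}$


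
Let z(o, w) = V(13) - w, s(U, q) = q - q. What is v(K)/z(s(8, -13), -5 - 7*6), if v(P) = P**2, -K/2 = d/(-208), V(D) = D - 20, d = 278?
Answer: 19321/108160 ≈ 0.17863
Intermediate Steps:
V(D) = -20 + D
K = 139/52 (K = -556/(-208) = -556*(-1)/208 = -2*(-139/104) = 139/52 ≈ 2.6731)
s(U, q) = 0
z(o, w) = -7 - w (z(o, w) = (-20 + 13) - w = -7 - w)
v(K)/z(s(8, -13), -5 - 7*6) = (139/52)**2/(-7 - (-5 - 7*6)) = 19321/(2704*(-7 - (-5 - 42))) = 19321/(2704*(-7 - 1*(-47))) = 19321/(2704*(-7 + 47)) = (19321/2704)/40 = (19321/2704)*(1/40) = 19321/108160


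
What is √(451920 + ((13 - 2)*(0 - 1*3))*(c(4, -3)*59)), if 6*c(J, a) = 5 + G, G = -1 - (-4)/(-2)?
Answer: √451271 ≈ 671.77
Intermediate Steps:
G = -3 (G = -1 - (-4)*(-1)/2 = -1 - 2*1 = -1 - 2 = -3)
c(J, a) = ⅓ (c(J, a) = (5 - 3)/6 = (⅙)*2 = ⅓)
√(451920 + ((13 - 2)*(0 - 1*3))*(c(4, -3)*59)) = √(451920 + ((13 - 2)*(0 - 1*3))*((⅓)*59)) = √(451920 + (11*(0 - 3))*(59/3)) = √(451920 + (11*(-3))*(59/3)) = √(451920 - 33*59/3) = √(451920 - 649) = √451271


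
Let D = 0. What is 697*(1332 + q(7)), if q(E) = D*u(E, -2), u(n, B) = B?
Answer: 928404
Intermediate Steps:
q(E) = 0 (q(E) = 0*(-2) = 0)
697*(1332 + q(7)) = 697*(1332 + 0) = 697*1332 = 928404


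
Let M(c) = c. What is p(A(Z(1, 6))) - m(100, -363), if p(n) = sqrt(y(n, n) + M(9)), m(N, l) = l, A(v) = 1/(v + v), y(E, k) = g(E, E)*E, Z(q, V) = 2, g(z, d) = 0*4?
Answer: 366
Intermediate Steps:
g(z, d) = 0
y(E, k) = 0 (y(E, k) = 0*E = 0)
A(v) = 1/(2*v)
p(n) = 3 (p(n) = sqrt(0 + 9) = sqrt(9) = 3)
p(A(Z(1, 6))) - m(100, -363) = 3 - 1*(-363) = 3 + 363 = 366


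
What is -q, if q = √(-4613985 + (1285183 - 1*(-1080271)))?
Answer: -I*√2248531 ≈ -1499.5*I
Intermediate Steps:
q = I*√2248531 (q = √(-4613985 + (1285183 + 1080271)) = √(-4613985 + 2365454) = √(-2248531) = I*√2248531 ≈ 1499.5*I)
-q = -I*√2248531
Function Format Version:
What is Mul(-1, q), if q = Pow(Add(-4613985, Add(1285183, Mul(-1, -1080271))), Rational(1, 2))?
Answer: Mul(-1, I, Pow(2248531, Rational(1, 2))) ≈ Mul(-1499.5, I)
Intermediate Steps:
q = Mul(I, Pow(2248531, Rational(1, 2))) (q = Pow(Add(-4613985, Add(1285183, 1080271)), Rational(1, 2)) = Pow(Add(-4613985, 2365454), Rational(1, 2)) = Pow(-2248531, Rational(1, 2)) = Mul(I, Pow(2248531, Rational(1, 2))) ≈ Mul(1499.5, I))
Mul(-1, q) = Mul(-1, Mul(I, Pow(2248531, Rational(1, 2)))) = Mul(-1, I, Pow(2248531, Rational(1, 2)))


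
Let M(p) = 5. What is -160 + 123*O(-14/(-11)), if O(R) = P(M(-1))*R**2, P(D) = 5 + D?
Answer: 221720/121 ≈ 1832.4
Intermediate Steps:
O(R) = 10*R**2 (O(R) = (5 + 5)*R**2 = 10*R**2)
-160 + 123*O(-14/(-11)) = -160 + 123*(10*(-14/(-11))**2) = -160 + 123*(10*(-14*(-1/11))**2) = -160 + 123*(10*(14/11)**2) = -160 + 123*(10*(196/121)) = -160 + 123*(1960/121) = -160 + 241080/121 = 221720/121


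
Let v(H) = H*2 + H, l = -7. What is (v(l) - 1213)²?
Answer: 1522756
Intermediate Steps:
v(H) = 3*H (v(H) = 2*H + H = 3*H)
(v(l) - 1213)² = (3*(-7) - 1213)² = (-21 - 1213)² = (-1234)² = 1522756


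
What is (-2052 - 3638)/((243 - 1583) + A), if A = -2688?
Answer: 2845/2014 ≈ 1.4126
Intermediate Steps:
(-2052 - 3638)/((243 - 1583) + A) = (-2052 - 3638)/((243 - 1583) - 2688) = -5690/(-1340 - 2688) = -5690/(-4028) = -5690*(-1/4028) = 2845/2014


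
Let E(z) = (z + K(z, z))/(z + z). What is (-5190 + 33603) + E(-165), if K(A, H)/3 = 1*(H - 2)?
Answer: 1562826/55 ≈ 28415.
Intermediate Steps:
K(A, H) = -6 + 3*H (K(A, H) = 3*(1*(H - 2)) = 3*(1*(-2 + H)) = 3*(-2 + H) = -6 + 3*H)
E(z) = (-6 + 4*z)/(2*z) (E(z) = (z + (-6 + 3*z))/(z + z) = (-6 + 4*z)/((2*z)) = (-6 + 4*z)*(1/(2*z)) = (-6 + 4*z)/(2*z))
(-5190 + 33603) + E(-165) = (-5190 + 33603) + (2 - 3/(-165)) = 28413 + (2 - 3*(-1/165)) = 28413 + (2 + 1/55) = 28413 + 111/55 = 1562826/55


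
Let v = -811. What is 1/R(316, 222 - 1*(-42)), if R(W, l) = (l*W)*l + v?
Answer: 1/22023125 ≈ 4.5407e-8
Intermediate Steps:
R(W, l) = -811 + W*l² (R(W, l) = (l*W)*l - 811 = (W*l)*l - 811 = W*l² - 811 = -811 + W*l²)
1/R(316, 222 - 1*(-42)) = 1/(-811 + 316*(222 - 1*(-42))²) = 1/(-811 + 316*(222 + 42)²) = 1/(-811 + 316*264²) = 1/(-811 + 316*69696) = 1/(-811 + 22023936) = 1/22023125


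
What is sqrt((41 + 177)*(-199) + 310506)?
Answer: 2*sqrt(66781) ≈ 516.84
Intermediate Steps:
sqrt((41 + 177)*(-199) + 310506) = sqrt(218*(-199) + 310506) = sqrt(-43382 + 310506) = sqrt(267124) = 2*sqrt(66781)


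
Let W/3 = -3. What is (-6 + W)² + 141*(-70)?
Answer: -9645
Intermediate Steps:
W = -9 (W = 3*(-3) = -9)
(-6 + W)² + 141*(-70) = (-6 - 9)² + 141*(-70) = (-15)² - 9870 = 225 - 9870 = -9645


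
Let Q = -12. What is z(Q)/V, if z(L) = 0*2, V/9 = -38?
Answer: 0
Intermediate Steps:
V = -342 (V = 9*(-38) = -342)
z(L) = 0
z(Q)/V = 0/(-342) = 0*(-1/342) = 0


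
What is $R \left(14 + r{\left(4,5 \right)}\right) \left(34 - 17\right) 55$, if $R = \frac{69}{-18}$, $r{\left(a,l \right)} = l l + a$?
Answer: $- \frac{924715}{6} \approx -1.5412 \cdot 10^{5}$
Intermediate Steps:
$r{\left(a,l \right)} = a + l^{2}$ ($r{\left(a,l \right)} = l^{2} + a = a + l^{2}$)
$R = - \frac{23}{6}$ ($R = 69 \left(- \frac{1}{18}\right) = - \frac{23}{6} \approx -3.8333$)
$R \left(14 + r{\left(4,5 \right)}\right) \left(34 - 17\right) 55 = - \frac{23 \left(14 + \left(4 + 5^{2}\right)\right) \left(34 - 17\right)}{6} \cdot 55 = - \frac{23 \left(14 + \left(4 + 25\right)\right) 17}{6} \cdot 55 = - \frac{23 \left(14 + 29\right) 17}{6} \cdot 55 = - \frac{23 \cdot 43 \cdot 17}{6} \cdot 55 = \left(- \frac{23}{6}\right) 731 \cdot 55 = \left(- \frac{16813}{6}\right) 55 = - \frac{924715}{6}$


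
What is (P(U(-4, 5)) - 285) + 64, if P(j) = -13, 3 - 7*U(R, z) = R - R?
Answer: -234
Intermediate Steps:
U(R, z) = 3/7 (U(R, z) = 3/7 - (R - R)/7 = 3/7 - ⅐*0 = 3/7 + 0 = 3/7)
(P(U(-4, 5)) - 285) + 64 = (-13 - 285) + 64 = -298 + 64 = -234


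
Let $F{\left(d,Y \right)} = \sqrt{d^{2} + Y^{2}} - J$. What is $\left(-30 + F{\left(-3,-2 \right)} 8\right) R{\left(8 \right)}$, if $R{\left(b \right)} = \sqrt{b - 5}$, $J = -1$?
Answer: $- 22 \sqrt{3} + 8 \sqrt{39} \approx 11.855$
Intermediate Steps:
$F{\left(d,Y \right)} = 1 + \sqrt{Y^{2} + d^{2}}$ ($F{\left(d,Y \right)} = \sqrt{d^{2} + Y^{2}} - -1 = \sqrt{Y^{2} + d^{2}} + 1 = 1 + \sqrt{Y^{2} + d^{2}}$)
$R{\left(b \right)} = \sqrt{-5 + b}$
$\left(-30 + F{\left(-3,-2 \right)} 8\right) R{\left(8 \right)} = \left(-30 + \left(1 + \sqrt{\left(-2\right)^{2} + \left(-3\right)^{2}}\right) 8\right) \sqrt{-5 + 8} = \left(-30 + \left(1 + \sqrt{4 + 9}\right) 8\right) \sqrt{3} = \left(-30 + \left(1 + \sqrt{13}\right) 8\right) \sqrt{3} = \left(-30 + \left(8 + 8 \sqrt{13}\right)\right) \sqrt{3} = \left(-22 + 8 \sqrt{13}\right) \sqrt{3} = \sqrt{3} \left(-22 + 8 \sqrt{13}\right)$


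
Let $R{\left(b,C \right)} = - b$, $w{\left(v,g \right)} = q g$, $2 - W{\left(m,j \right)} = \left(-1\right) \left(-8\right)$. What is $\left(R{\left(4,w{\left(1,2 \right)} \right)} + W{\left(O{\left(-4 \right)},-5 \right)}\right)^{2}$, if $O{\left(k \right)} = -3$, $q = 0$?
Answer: $100$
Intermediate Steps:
$W{\left(m,j \right)} = -6$ ($W{\left(m,j \right)} = 2 - \left(-1\right) \left(-8\right) = 2 - 8 = -6$)
$w{\left(v,g \right)} = 0$ ($w{\left(v,g \right)} = 0 g = 0$)
$\left(R{\left(4,w{\left(1,2 \right)} \right)} + W{\left(O{\left(-4 \right)},-5 \right)}\right)^{2} = \left(\left(-1\right) 4 - 6\right)^{2} = \left(-4 - 6\right)^{2} = \left(-10\right)^{2} = 100$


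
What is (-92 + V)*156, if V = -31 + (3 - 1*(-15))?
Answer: -16380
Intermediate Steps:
V = -13 (V = -31 + (3 + 15) = -31 + 18 = -13)
(-92 + V)*156 = (-92 - 13)*156 = -105*156 = -16380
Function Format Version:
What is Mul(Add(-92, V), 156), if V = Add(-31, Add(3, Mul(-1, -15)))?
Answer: -16380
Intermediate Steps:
V = -13 (V = Add(-31, Add(3, 15)) = Add(-31, 18) = -13)
Mul(Add(-92, V), 156) = Mul(Add(-92, -13), 156) = Mul(-105, 156) = -16380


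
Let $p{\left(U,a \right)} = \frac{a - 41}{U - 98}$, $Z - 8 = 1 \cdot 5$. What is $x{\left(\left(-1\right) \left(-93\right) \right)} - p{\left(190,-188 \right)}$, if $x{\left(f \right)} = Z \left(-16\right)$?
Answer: $- \frac{18907}{92} \approx -205.51$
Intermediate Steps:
$Z = 13$ ($Z = 8 + 1 \cdot 5 = 8 + 5 = 13$)
$p{\left(U,a \right)} = \frac{-41 + a}{-98 + U}$
$x{\left(f \right)} = -208$ ($x{\left(f \right)} = 13 \left(-16\right) = -208$)
$x{\left(\left(-1\right) \left(-93\right) \right)} - p{\left(190,-188 \right)} = -208 - \frac{-41 - 188}{-98 + 190} = -208 - \frac{1}{92} \left(-229\right) = -208 - - \frac{229}{92} = -208 + \frac{229}{92} = - \frac{18907}{92}$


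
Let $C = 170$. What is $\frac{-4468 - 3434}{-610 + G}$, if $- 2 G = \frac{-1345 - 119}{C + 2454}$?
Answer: $\frac{5183712}{399977} \approx 12.96$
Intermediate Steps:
$G = \frac{183}{656}$ ($G = - \frac{\left(-1345 - 119\right) \frac{1}{170 + 2454}}{2} = - \frac{\left(-1464\right) \frac{1}{2624}}{2} = \left(- \frac{1}{2}\right) \left(- \frac{183}{328}\right) = \frac{183}{656} \approx 0.27896$)
$\frac{-4468 - 3434}{-610 + G} = \frac{-4468 - 3434}{-610 + \frac{183}{656}} = - \frac{7902}{- \frac{399977}{656}} = \left(-7902\right) \left(- \frac{656}{399977}\right) = \frac{5183712}{399977}$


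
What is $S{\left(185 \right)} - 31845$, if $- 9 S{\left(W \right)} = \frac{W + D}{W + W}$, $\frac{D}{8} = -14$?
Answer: $- \frac{106043923}{3330} \approx -31845.0$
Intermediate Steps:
$D = -112$ ($D = 8 \left(-14\right) = -112$)
$S{\left(W \right)} = - \frac{-112 + W}{18 W}$ ($S{\left(W \right)} = - \frac{\left(W - 112\right) \frac{1}{W + W}}{9} = - \frac{\left(-112 + W\right) \frac{1}{2 W}}{9} = - \frac{\frac{1}{2} \frac{1}{W} \left(-112 + W\right)}{9} = - \frac{-112 + W}{18 W}$)
$S{\left(185 \right)} - 31845 = \frac{112 - 185}{18 \cdot 185} - 31845 = \frac{1}{18} \cdot \frac{1}{185} \left(112 - 185\right) - 31845 = \frac{1}{18} \cdot \frac{1}{185} \left(-73\right) - 31845 = - \frac{73}{3330} - 31845 = - \frac{106043923}{3330}$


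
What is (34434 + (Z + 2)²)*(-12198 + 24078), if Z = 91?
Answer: 511826040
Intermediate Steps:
(34434 + (Z + 2)²)*(-12198 + 24078) = (34434 + (91 + 2)²)*(-12198 + 24078) = (34434 + 93²)*11880 = (34434 + 8649)*11880 = 43083*11880 = 511826040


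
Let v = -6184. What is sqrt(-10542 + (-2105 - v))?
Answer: I*sqrt(6463) ≈ 80.393*I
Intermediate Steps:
sqrt(-10542 + (-2105 - v)) = sqrt(-10542 + (-2105 - 1*(-6184))) = sqrt(-10542 + (-2105 + 6184)) = sqrt(-10542 + 4079) = sqrt(-6463) = I*sqrt(6463)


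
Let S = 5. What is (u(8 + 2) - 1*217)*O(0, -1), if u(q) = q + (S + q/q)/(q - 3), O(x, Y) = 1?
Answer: -1443/7 ≈ -206.14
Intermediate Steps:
u(q) = q + 6/(-3 + q) (u(q) = q + (5 + q/q)/(q - 3) = q + (5 + 1)/(-3 + q) = q + 6/(-3 + q))
(u(8 + 2) - 1*217)*O(0, -1) = ((6 + (8 + 2)**2 - 3*(8 + 2))/(-3 + (8 + 2)) - 1*217)*1 = ((6 + 10**2 - 3*10)/(-3 + 10) - 217)*1 = ((6 + 100 - 30)/7 - 217)*1 = ((1/7)*76 - 217)*1 = (76/7 - 217)*1 = -1443/7*1 = -1443/7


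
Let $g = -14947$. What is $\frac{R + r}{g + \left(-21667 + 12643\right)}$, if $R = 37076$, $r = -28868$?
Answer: $- \frac{8208}{23971} \approx -0.34241$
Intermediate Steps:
$\frac{R + r}{g + \left(-21667 + 12643\right)} = \frac{37076 - 28868}{-14947 + \left(-21667 + 12643\right)} = \frac{8208}{-14947 - 9024} = \frac{8208}{-23971} = 8208 \left(- \frac{1}{23971}\right) = - \frac{8208}{23971}$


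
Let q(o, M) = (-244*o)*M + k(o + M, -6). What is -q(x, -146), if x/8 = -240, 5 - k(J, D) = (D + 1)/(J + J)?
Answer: 282620845905/4132 ≈ 6.8398e+7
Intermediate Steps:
k(J, D) = 5 - (1 + D)/(2*J) (k(J, D) = 5 - (D + 1)/(J + J) = 5 - (1 + D)/(2*J))
x = -1920 (x = 8*(-240) = -1920)
q(o, M) = (5 + 10*M + 10*o)/(2*(M + o)) - 244*M*o (q(o, M) = (-244*o)*M + (-1 - 1*(-6) + 10*(o + M))/(2*(o + M)) = -244*M*o + (-1 + 6 + 10*(M + o))/(2*(M + o)) = -244*M*o + (-1 + 6 + (10*M + 10*o))/(2*(M + o)) = -244*M*o + (5 + 10*M + 10*o)/(2*(M + o)) = (5 + 10*M + 10*o)/(2*(M + o)) - 244*M*o)
-q(x, -146) = -(5/2 + 5*(-146) + 5*(-1920) - 244*(-146)*(-1920)*(-146 - 1920))/(-146 - 1920) = -(5/2 - 730 - 9600 - 244*(-146)*(-1920)*(-2066))/(-2066) = -(-1)*(5/2 - 730 - 9600 + 141310433280)/2066 = -(-1)*282620845905/(2066*2) = -1*(-282620845905/4132) = 282620845905/4132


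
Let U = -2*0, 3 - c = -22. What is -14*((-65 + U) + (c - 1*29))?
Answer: 966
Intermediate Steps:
c = 25 (c = 3 - 1*(-22) = 3 + 22 = 25)
U = 0
-14*((-65 + U) + (c - 1*29)) = -14*((-65 + 0) + (25 - 1*29)) = -14*(-65 + (25 - 29)) = -14*(-65 - 4) = -14*(-69) = 966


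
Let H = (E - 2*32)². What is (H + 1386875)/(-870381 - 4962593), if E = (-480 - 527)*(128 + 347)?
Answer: -114428711098/2916487 ≈ -39235.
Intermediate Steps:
E = -478325 (E = -1007*475 = -478325)
H = 228856035321 (H = (-478325 - 2*32)² = (-478325 - 64)² = (-478389)² = 228856035321)
(H + 1386875)/(-870381 - 4962593) = (228856035321 + 1386875)/(-870381 - 4962593) = 228857422196/(-5832974) = 228857422196*(-1/5832974) = -114428711098/2916487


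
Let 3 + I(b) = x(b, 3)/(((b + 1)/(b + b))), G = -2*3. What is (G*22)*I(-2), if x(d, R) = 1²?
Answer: -132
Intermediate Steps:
x(d, R) = 1
G = -6
I(b) = -3 + 2*b/(1 + b) (I(b) = -3 + 1/((b + 1)/(b + b)) = -3 + 1/((1 + b)/((2*b))) = -3 + 1/((1 + b)*(1/(2*b))) = -3 + 1/((1 + b)/(2*b)) = -3 + 1*(2*b/(1 + b)) = -3 + 2*b/(1 + b))
(G*22)*I(-2) = (-6*22)*((-3 - 1*(-2))/(1 - 2)) = -132*(-3 + 2)/(-1) = -(-132)*(-1) = -132*1 = -132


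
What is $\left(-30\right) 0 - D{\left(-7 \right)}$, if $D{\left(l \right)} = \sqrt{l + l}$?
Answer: $- i \sqrt{14} \approx - 3.7417 i$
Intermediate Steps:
$D{\left(l \right)} = \sqrt{2} \sqrt{l}$ ($D{\left(l \right)} = \sqrt{2 l} = \sqrt{2} \sqrt{l}$)
$\left(-30\right) 0 - D{\left(-7 \right)} = \left(-30\right) 0 - \sqrt{2} \sqrt{-7} = 0 - \sqrt{2} i \sqrt{7} = 0 - i \sqrt{14} = - i \sqrt{14}$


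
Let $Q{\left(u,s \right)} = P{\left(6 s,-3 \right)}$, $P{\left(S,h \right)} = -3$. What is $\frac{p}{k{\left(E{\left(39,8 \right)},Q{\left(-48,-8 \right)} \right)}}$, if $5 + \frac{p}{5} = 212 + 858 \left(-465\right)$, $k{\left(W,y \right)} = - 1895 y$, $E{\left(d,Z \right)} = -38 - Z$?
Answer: $- \frac{132921}{379} \approx -350.71$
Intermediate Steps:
$Q{\left(u,s \right)} = -3$
$p = -1993815$ ($p = -25 + 5 \left(212 + 858 \left(-465\right)\right) = -25 + 5 \left(212 - 398970\right) = -25 + 5 \left(-398758\right) = -25 - 1993790 = -1993815$)
$\frac{p}{k{\left(E{\left(39,8 \right)},Q{\left(-48,-8 \right)} \right)}} = - \frac{1993815}{\left(-1895\right) \left(-3\right)} = - \frac{1993815}{5685} = \left(-1993815\right) \frac{1}{5685} = - \frac{132921}{379}$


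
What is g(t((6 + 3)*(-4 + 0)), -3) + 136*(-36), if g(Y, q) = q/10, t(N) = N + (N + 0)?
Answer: -48963/10 ≈ -4896.3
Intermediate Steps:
t(N) = 2*N (t(N) = N + N = 2*N)
g(Y, q) = q/10 (g(Y, q) = q*(⅒) = q/10)
g(t((6 + 3)*(-4 + 0)), -3) + 136*(-36) = (⅒)*(-3) + 136*(-36) = -3/10 - 4896 = -48963/10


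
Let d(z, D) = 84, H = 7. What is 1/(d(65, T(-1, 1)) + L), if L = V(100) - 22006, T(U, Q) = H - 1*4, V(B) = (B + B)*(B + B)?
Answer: 1/18078 ≈ 5.5316e-5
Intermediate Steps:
V(B) = 4*B**2 (V(B) = (2*B)*(2*B) = 4*B**2)
T(U, Q) = 3 (T(U, Q) = 7 - 1*4 = 7 - 4 = 3)
L = 17994 (L = 4*100**2 - 22006 = 4*10000 - 22006 = 40000 - 22006 = 17994)
1/(d(65, T(-1, 1)) + L) = 1/(84 + 17994) = 1/18078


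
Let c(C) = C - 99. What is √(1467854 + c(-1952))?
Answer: 699*√3 ≈ 1210.7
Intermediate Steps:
c(C) = -99 + C
√(1467854 + c(-1952)) = √(1467854 + (-99 - 1952)) = √(1467854 - 2051) = √1465803 = 699*√3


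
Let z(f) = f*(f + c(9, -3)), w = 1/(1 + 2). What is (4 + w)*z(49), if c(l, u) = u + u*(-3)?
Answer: 35035/3 ≈ 11678.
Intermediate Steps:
w = ⅓ (w = 1/3 = ⅓ ≈ 0.33333)
c(l, u) = -2*u (c(l, u) = u - 3*u = -2*u)
z(f) = f*(6 + f) (z(f) = f*(f - 2*(-3)) = f*(f + 6) = f*(6 + f))
(4 + w)*z(49) = (4 + ⅓)*(49*(6 + 49)) = 13*(49*55)/3 = (13/3)*2695 = 35035/3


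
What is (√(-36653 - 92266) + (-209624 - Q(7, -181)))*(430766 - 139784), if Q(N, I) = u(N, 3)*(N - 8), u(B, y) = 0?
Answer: -60996810768 + 2036874*I*√2631 ≈ -6.0997e+10 + 1.0448e+8*I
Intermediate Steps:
Q(N, I) = 0 (Q(N, I) = 0*(N - 8) = 0*(-8 + N) = 0)
(√(-36653 - 92266) + (-209624 - Q(7, -181)))*(430766 - 139784) = (√(-36653 - 92266) + (-209624 - 1*0))*(430766 - 139784) = (√(-128919) + (-209624 + 0))*290982 = (7*I*√2631 - 209624)*290982 = (-209624 + 7*I*√2631)*290982 = -60996810768 + 2036874*I*√2631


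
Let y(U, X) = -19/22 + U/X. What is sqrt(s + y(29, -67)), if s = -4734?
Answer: I*sqrt(10288264998)/1474 ≈ 68.813*I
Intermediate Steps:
y(U, X) = -19/22 + U/X (y(U, X) = -19*1/22 + U/X = -19/22 + U/X)
sqrt(s + y(29, -67)) = sqrt(-4734 + (-19/22 + 29/(-67))) = sqrt(-4734 + (-19/22 + 29*(-1/67))) = sqrt(-4734 + (-19/22 - 29/67)) = sqrt(-4734 - 1911/1474) = sqrt(-6979827/1474) = I*sqrt(10288264998)/1474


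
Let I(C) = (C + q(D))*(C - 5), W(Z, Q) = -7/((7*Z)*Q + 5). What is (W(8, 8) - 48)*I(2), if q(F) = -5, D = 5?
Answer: -65253/151 ≈ -432.14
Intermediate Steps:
W(Z, Q) = -7/(5 + 7*Q*Z) (W(Z, Q) = -7/(7*Q*Z + 5) = -7/(5 + 7*Q*Z))
I(C) = (-5 + C)² (I(C) = (C - 5)*(C - 5) = (-5 + C)*(-5 + C) = (-5 + C)²)
(W(8, 8) - 48)*I(2) = (-7/(5 + 7*8*8) - 48)*(25 + 2² - 10*2) = (-7/(5 + 448) - 48)*(25 + 4 - 20) = (-7/453 - 48)*9 = -21751/453*9 = -65253/151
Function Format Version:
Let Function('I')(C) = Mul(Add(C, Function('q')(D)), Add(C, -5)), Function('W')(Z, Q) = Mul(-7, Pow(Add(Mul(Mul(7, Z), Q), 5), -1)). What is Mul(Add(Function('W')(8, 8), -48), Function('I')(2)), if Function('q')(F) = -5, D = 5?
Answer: Rational(-65253, 151) ≈ -432.14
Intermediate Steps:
Function('W')(Z, Q) = Mul(-7, Pow(Add(5, Mul(7, Q, Z)), -1)) (Function('W')(Z, Q) = Mul(-7, Pow(Add(Mul(7, Q, Z), 5), -1)) = Mul(-7, Pow(Add(5, Mul(7, Q, Z)), -1)))
Function('I')(C) = Pow(Add(-5, C), 2) (Function('I')(C) = Mul(Add(C, -5), Add(C, -5)) = Mul(Add(-5, C), Add(-5, C)) = Pow(Add(-5, C), 2))
Mul(Add(Function('W')(8, 8), -48), Function('I')(2)) = Mul(Add(Mul(-7, Pow(Add(5, Mul(7, 8, 8)), -1)), -48), Add(25, Pow(2, 2), Mul(-10, 2))) = Mul(Add(Mul(-7, Pow(Add(5, 448), -1)), -48), Add(25, 4, -20)) = Mul(Add(Mul(-7, Pow(453, -1)), -48), 9) = Mul(Add(Mul(-7, Rational(1, 453)), -48), 9) = Mul(Add(Rational(-7, 453), -48), 9) = Mul(Rational(-21751, 453), 9) = Rational(-65253, 151)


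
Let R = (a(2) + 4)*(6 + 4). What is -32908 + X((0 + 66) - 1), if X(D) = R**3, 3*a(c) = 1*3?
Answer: 92092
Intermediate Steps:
a(c) = 1 (a(c) = (1*3)/3 = (1/3)*3 = 1)
R = 50 (R = (1 + 4)*(6 + 4) = 5*10 = 50)
X(D) = 125000 (X(D) = 50**3 = 125000)
-32908 + X((0 + 66) - 1) = -32908 + 125000 = 92092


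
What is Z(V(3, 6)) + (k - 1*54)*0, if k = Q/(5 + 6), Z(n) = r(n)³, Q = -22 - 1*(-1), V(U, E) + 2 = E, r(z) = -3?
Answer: -27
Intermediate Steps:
V(U, E) = -2 + E
Q = -21 (Q = -22 + 1 = -21)
Z(n) = -27 (Z(n) = (-3)³ = -27)
k = -21/11 (k = -21/(5 + 6) = -21/11 ≈ -1.9091)
Z(V(3, 6)) + (k - 1*54)*0 = -27 + (-21/11 - 1*54)*0 = -27 + (-21/11 - 54)*0 = -27 - 615/11*0 = -27 + 0 = -27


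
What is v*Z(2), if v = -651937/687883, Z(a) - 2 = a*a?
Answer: -3911622/687883 ≈ -5.6865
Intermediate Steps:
Z(a) = 2 + a² (Z(a) = 2 + a*a = 2 + a²)
v = -651937/687883 (v = -651937*1/687883 = -651937/687883 ≈ -0.94774)
v*Z(2) = -651937*(2 + 2²)/687883 = -651937*(2 + 4)/687883 = -651937/687883*6 = -3911622/687883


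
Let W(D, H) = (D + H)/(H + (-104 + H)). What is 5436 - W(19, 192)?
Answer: 1521869/280 ≈ 5435.3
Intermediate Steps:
W(D, H) = (D + H)/(-104 + 2*H)
5436 - W(19, 192) = 5436 - (19 + 192)/(2*(-52 + 192)) = 5436 - 211/(2*140) = 5436 - 1*211/280 = 5436 - 211/280 = 1521869/280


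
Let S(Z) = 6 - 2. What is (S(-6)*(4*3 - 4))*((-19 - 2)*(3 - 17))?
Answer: 9408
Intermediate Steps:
S(Z) = 4
(S(-6)*(4*3 - 4))*((-19 - 2)*(3 - 17)) = (4*(4*3 - 4))*((-19 - 2)*(3 - 17)) = (4*(12 - 4))*(-21*(-14)) = (4*8)*294 = 32*294 = 9408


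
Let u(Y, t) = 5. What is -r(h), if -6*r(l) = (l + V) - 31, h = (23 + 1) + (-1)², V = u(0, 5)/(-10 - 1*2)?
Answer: -77/72 ≈ -1.0694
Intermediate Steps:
V = -5/12 (V = 5/(-10 - 1*2) = 5/(-10 - 2) = 5/(-12) = 5*(-1/12) = -5/12 ≈ -0.41667)
h = 25 (h = 24 + 1 = 25)
r(l) = 377/72 - l/6 (r(l) = -((l - 5/12) - 31)/6 = -((-5/12 + l) - 31)/6 = -(-377/12 + l)/6 = 377/72 - l/6)
-r(h) = -(377/72 - ⅙*25) = -(377/72 - 25/6) = -1*77/72 = -77/72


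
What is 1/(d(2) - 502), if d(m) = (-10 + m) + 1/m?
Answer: -2/1019 ≈ -0.0019627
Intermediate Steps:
d(m) = -10 + m + 1/m (d(m) = (-10 + m) + 1/m = -10 + m + 1/m)
1/(d(2) - 502) = 1/((-10 + 2 + 1/2) - 502) = 1/(-15/2 - 502) = 1/(-1019/2) = -2/1019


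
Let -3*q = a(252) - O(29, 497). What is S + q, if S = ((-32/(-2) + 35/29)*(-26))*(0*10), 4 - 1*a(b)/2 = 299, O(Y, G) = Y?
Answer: 619/3 ≈ 206.33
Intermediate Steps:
a(b) = -590 (a(b) = 8 - 2*299 = 8 - 598 = -590)
S = 0 (S = ((-32*(-1/2) + 35*(1/29))*(-26))*0 = ((16 + 35/29)*(-26))*0 = ((499/29)*(-26))*0 = -12974/29*0 = 0)
q = 619/3 (q = -(-590 - 1*29)/3 = -(-590 - 29)/3 = -1/3*(-619) = 619/3 ≈ 206.33)
S + q = 0 + 619/3 = 619/3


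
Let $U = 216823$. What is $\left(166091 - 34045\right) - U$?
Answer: $-84777$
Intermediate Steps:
$\left(166091 - 34045\right) - U = \left(166091 - 34045\right) - 216823 = 132046 - 216823 = -84777$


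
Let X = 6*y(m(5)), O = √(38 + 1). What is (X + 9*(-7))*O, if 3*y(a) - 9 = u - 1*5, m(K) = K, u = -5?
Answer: -65*√39 ≈ -405.92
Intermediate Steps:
y(a) = -⅓ (y(a) = 3 + (-5 - 1*5)/3 = 3 + (-5 - 5)/3 = 3 + (⅓)*(-10) = 3 - 10/3 = -⅓)
O = √39 ≈ 6.2450
X = -2 (X = 6*(-⅓) = -2)
(X + 9*(-7))*O = (-2 + 9*(-7))*√39 = (-2 - 63)*√39 = -65*√39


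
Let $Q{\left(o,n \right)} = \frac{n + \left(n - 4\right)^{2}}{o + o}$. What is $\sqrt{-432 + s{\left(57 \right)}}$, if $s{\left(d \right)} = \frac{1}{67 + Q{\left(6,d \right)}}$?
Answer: $\frac{i \sqrt{1454630190}}{1835} \approx 20.785 i$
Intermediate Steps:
$Q{\left(o,n \right)} = \frac{n + \left(-4 + n\right)^{2}}{2 o}$
$s{\left(d \right)} = \frac{1}{67 + \frac{d}{12} + \frac{\left(-4 + d\right)^{2}}{12}}$ ($s{\left(d \right)} = \frac{1}{67 + \frac{d + \left(-4 + d\right)^{2}}{2 \cdot 6}} = \frac{1}{67 + \frac{1}{2} \cdot \frac{1}{6} \left(d + \left(-4 + d\right)^{2}\right)} = \frac{1}{67 + \left(\frac{d}{12} + \frac{\left(-4 + d\right)^{2}}{12}\right)} = \frac{1}{67 + \frac{d}{12} + \frac{\left(-4 + d\right)^{2}}{12}}$)
$\sqrt{-432 + s{\left(57 \right)}} = \sqrt{-432 + \frac{12}{804 + 57 + \left(-4 + 57\right)^{2}}} = \sqrt{-432 + \frac{12}{804 + 57 + 53^{2}}} = \sqrt{-432 + \frac{12}{804 + 57 + 2809}} = \sqrt{-432 + \frac{12}{3670}} = \sqrt{-432 + 12 \cdot \frac{1}{3670}} = \sqrt{-432 + \frac{6}{1835}} = \sqrt{- \frac{792714}{1835}} = \frac{i \sqrt{1454630190}}{1835}$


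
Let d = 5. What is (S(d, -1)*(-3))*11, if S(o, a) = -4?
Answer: 132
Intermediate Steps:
(S(d, -1)*(-3))*11 = -4*(-3)*11 = 12*11 = 132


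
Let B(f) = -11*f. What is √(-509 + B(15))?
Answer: I*√674 ≈ 25.962*I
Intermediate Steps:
√(-509 + B(15)) = √(-509 - 11*15) = √(-509 - 165) = √(-674) = I*√674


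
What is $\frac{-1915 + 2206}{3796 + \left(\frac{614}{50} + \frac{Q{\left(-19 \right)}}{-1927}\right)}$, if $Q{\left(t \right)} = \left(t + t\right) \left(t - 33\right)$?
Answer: $\frac{4672975}{61138163} \approx 0.076433$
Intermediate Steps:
$Q{\left(t \right)} = 2 t \left(-33 + t\right)$
$\frac{-1915 + 2206}{3796 + \left(\frac{614}{50} + \frac{Q{\left(-19 \right)}}{-1927}\right)} = \frac{-1915 + 2206}{3796 + \left(\frac{614}{50} + \frac{2 \left(-19\right) \left(-33 - 19\right)}{-1927}\right)} = \frac{291}{3796 + \left(614 \cdot \frac{1}{50} + 2 \left(-19\right) \left(-52\right) \left(- \frac{1}{1927}\right)\right)} = \frac{291}{3796 + \left(\frac{307}{25} + 1976 \left(- \frac{1}{1927}\right)\right)} = \frac{291}{3796 + \left(\frac{307}{25} - \frac{1976}{1927}\right)} = \frac{291}{3796 + \frac{542189}{48175}} = \frac{291}{\frac{183414489}{48175}} = 291 \cdot \frac{48175}{183414489} = \frac{4672975}{61138163}$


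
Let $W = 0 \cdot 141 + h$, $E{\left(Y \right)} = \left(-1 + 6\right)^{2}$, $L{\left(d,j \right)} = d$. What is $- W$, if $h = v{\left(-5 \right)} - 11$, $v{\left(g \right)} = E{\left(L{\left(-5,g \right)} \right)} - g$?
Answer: $-19$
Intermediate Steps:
$E{\left(Y \right)} = 25$ ($E{\left(Y \right)} = 5^{2} = 25$)
$v{\left(g \right)} = 25 - g$
$h = 19$ ($h = \left(25 - -5\right) - 11 = \left(25 + 5\right) - 11 = 30 - 11 = 19$)
$W = 19$ ($W = 0 \cdot 141 + 19 = 0 + 19 = 19$)
$- W = \left(-1\right) 19 = -19$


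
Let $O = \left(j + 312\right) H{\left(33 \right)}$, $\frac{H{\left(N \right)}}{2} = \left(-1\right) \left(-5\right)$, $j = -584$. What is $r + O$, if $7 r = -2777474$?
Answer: $-399502$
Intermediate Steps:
$r = -396782$ ($r = \frac{1}{7} \left(-2777474\right) = -396782$)
$H{\left(N \right)} = 10$ ($H{\left(N \right)} = 2 \left(\left(-1\right) \left(-5\right)\right) = 2 \cdot 5 = 10$)
$O = -2720$ ($O = \left(-584 + 312\right) 10 = \left(-272\right) 10 = -2720$)
$r + O = -396782 - 2720 = -399502$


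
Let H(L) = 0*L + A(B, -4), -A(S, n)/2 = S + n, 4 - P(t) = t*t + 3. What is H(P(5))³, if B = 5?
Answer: -8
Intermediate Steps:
P(t) = 1 - t² (P(t) = 4 - (t*t + 3) = 4 - (t² + 3) = 4 - (3 + t²) = 4 + (-3 - t²) = 1 - t²)
A(S, n) = -2*S - 2*n (A(S, n) = -2*(S + n) = -2*S - 2*n)
H(L) = -2 (H(L) = 0*L + (-2*5 - 2*(-4)) = 0 + (-10 + 8) = 0 - 2 = -2)
H(P(5))³ = (-2)³ = -8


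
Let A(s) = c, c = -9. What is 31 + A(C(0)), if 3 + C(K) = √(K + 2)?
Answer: 22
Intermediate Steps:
C(K) = -3 + √(2 + K) (C(K) = -3 + √(K + 2) = -3 + √(2 + K))
A(s) = -9
31 + A(C(0)) = 31 - 9 = 22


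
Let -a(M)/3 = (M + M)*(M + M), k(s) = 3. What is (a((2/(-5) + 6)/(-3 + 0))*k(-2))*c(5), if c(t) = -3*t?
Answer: 9408/5 ≈ 1881.6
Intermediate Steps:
a(M) = -12*M² (a(M) = -3*(M + M)*(M + M) = -3*2*M*2*M = -12*M²)
(a((2/(-5) + 6)/(-3 + 0))*k(-2))*c(5) = (-12*(2/(-5) + 6)²/(-3 + 0)²*3)*(-3*5) = (-12*(2*(-⅕) + 6)²/9*3)*(-15) = (-12*(-⅖ + 6)²/9*3)*(-15) = (-12*((28/5)*(-⅓))²*3)*(-15) = (-12*(-28/15)²*3)*(-15) = (-12*784/225*3)*(-15) = -3136/75*3*(-15) = -3136/25*(-15) = 9408/5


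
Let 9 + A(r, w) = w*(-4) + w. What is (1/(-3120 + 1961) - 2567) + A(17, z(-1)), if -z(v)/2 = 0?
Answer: -2985585/1159 ≈ -2576.0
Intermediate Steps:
z(v) = 0 (z(v) = -2*0 = 0)
A(r, w) = -9 - 3*w (A(r, w) = -9 + (w*(-4) + w) = -9 + (-4*w + w) = -9 - 3*w)
(1/(-3120 + 1961) - 2567) + A(17, z(-1)) = (1/(-3120 + 1961) - 2567) + (-9 - 3*0) = (1/(-1159) - 2567) + (-9 + 0) = (-1/1159 - 2567) - 9 = -2975154/1159 - 9 = -2985585/1159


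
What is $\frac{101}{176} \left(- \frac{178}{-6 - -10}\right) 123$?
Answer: $- \frac{1105647}{352} \approx -3141.0$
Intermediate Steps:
$\frac{101}{176} \left(- \frac{178}{-6 - -10}\right) 123 = 101 \cdot \frac{1}{176} \left(- \frac{178}{-6 + 10}\right) 123 = \frac{101 \left(- \frac{178}{4}\right)}{176} \cdot 123 = \frac{101 \left(\left(-178\right) \frac{1}{4}\right)}{176} \cdot 123 = \frac{101}{176} \left(- \frac{89}{2}\right) 123 = \left(- \frac{8989}{352}\right) 123 = - \frac{1105647}{352}$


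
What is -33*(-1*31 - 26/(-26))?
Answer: 990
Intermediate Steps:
-33*(-1*31 - 26/(-26)) = -33*(-31 - 26*(-1/26)) = -33*(-31 + 1) = -33*(-30) = 990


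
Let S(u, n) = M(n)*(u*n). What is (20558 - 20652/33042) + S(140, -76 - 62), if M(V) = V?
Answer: 14795752584/5507 ≈ 2.6867e+6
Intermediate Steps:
S(u, n) = u*n² (S(u, n) = n*(u*n) = n*(n*u) = u*n²)
(20558 - 20652/33042) + S(140, -76 - 62) = (20558 - 20652/33042) + 140*(-76 - 62)² = (20558 - 20652*1/33042) + 140*(-138)² = (20558 - 3442/5507) + 140*19044 = 113209464/5507 + 2666160 = 14795752584/5507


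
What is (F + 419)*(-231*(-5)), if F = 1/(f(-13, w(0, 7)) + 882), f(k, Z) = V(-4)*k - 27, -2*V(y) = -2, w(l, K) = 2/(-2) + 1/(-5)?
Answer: 407482845/842 ≈ 4.8395e+5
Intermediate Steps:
w(l, K) = -6/5 (w(l, K) = 2*(-½) + 1*(-⅕) = -1 - ⅕ = -6/5)
V(y) = 1 (V(y) = -½*(-2) = 1)
f(k, Z) = -27 + k (f(k, Z) = 1*k - 27 = k - 27 = -27 + k)
F = 1/842 (F = 1/((-27 - 13) + 882) = 1/(-40 + 882) = 1/842 ≈ 0.0011876)
(F + 419)*(-231*(-5)) = (1/842 + 419)*(-231*(-5)) = (352799/842)*1155 = 407482845/842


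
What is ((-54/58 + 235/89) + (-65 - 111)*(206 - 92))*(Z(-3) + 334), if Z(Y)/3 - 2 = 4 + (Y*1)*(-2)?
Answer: -19158885640/2581 ≈ -7.4230e+6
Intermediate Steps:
Z(Y) = 18 - 6*Y (Z(Y) = 6 + 3*(4 + (Y*1)*(-2)) = 6 + 3*(4 + Y*(-2)) = 6 + 3*(4 - 2*Y) = 6 + (12 - 6*Y) = 18 - 6*Y)
((-54/58 + 235/89) + (-65 - 111)*(206 - 92))*(Z(-3) + 334) = ((-54/58 + 235/89) + (-65 - 111)*(206 - 92))*((18 - 6*(-3)) + 334) = ((-54*1/58 + 235*(1/89)) - 176*114)*((18 + 18) + 334) = ((-27/29 + 235/89) - 20064)*(36 + 334) = (4412/2581 - 20064)*370 = -51780772/2581*370 = -19158885640/2581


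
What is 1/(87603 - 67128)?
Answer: 1/20475 ≈ 4.8840e-5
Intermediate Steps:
1/(87603 - 67128) = 1/20475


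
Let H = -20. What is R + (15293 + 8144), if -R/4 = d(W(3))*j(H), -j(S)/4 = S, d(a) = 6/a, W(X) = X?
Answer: 22797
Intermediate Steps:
j(S) = -4*S
R = -640 (R = -4*6/3*(-4*(-20)) = -4*6*(⅓)*80 = -8*80 = -4*160 = -640)
R + (15293 + 8144) = -640 + (15293 + 8144) = -640 + 23437 = 22797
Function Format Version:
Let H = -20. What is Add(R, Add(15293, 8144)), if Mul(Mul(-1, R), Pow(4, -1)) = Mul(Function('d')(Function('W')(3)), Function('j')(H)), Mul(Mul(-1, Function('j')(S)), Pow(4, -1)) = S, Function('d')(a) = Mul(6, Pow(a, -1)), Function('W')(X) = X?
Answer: 22797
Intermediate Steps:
Function('j')(S) = Mul(-4, S)
R = -640 (R = Mul(-4, Mul(Mul(6, Pow(3, -1)), Mul(-4, -20))) = Mul(-4, Mul(Mul(6, Rational(1, 3)), 80)) = Mul(-4, Mul(2, 80)) = Mul(-4, 160) = -640)
Add(R, Add(15293, 8144)) = Add(-640, Add(15293, 8144)) = Add(-640, 23437) = 22797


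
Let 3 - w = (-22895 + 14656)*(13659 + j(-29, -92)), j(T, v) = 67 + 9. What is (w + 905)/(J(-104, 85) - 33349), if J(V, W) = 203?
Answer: -113163573/33146 ≈ -3414.1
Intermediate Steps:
j(T, v) = 76
w = 113162668 (w = 3 - (-22895 + 14656)*(13659 + 76) = 3 - (-8239)*13735 = 3 - 1*(-113162665) = 3 + 113162665 = 113162668)
(w + 905)/(J(-104, 85) - 33349) = (113162668 + 905)/(203 - 33349) = 113163573/(-33146) = 113163573*(-1/33146) = -113163573/33146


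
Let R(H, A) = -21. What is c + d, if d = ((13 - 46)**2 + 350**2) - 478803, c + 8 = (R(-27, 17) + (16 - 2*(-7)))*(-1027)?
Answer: -364465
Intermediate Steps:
c = -9251 (c = -8 + (-21 + (16 - 2*(-7)))*(-1027) = -8 + (-21 + (16 + 14))*(-1027) = -8 + (-21 + 30)*(-1027) = -8 + 9*(-1027) = -8 - 9243 = -9251)
d = -355214 (d = ((-33)**2 + 122500) - 478803 = (1089 + 122500) - 478803 = 123589 - 478803 = -355214)
c + d = -9251 - 355214 = -364465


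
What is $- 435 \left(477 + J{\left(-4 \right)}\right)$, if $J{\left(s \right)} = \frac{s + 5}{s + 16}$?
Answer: $- \frac{830125}{4} \approx -2.0753 \cdot 10^{5}$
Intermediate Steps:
$J{\left(s \right)} = \frac{5 + s}{16 + s}$
$- 435 \left(477 + J{\left(-4 \right)}\right) = - 435 \left(477 + \frac{5 - 4}{16 - 4}\right) = - 435 \left(477 + \frac{1}{12} \cdot 1\right) = - 435 \left(477 + \frac{1}{12}\right) = \left(-435\right) \frac{5725}{12} = - \frac{830125}{4}$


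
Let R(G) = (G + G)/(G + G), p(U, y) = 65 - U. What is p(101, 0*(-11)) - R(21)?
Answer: -37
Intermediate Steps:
R(G) = 1 (R(G) = (2*G)/((2*G)) = (2*G)*(1/(2*G)) = 1)
p(101, 0*(-11)) - R(21) = (65 - 1*101) - 1*1 = (65 - 101) - 1 = -36 - 1 = -37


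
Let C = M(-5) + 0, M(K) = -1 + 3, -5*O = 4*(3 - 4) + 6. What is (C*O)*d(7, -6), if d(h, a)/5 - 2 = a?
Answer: 16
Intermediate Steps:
d(h, a) = 10 + 5*a
O = -⅖ (O = -(4*(3 - 4) + 6)/5 = -(4*(-1) + 6)/5 = -(-4 + 6)/5 = -⅕*2 = -⅖ ≈ -0.40000)
M(K) = 2
C = 2 (C = 2 + 0 = 2)
(C*O)*d(7, -6) = (2*(-⅖))*(10 + 5*(-6)) = -4*(10 - 30)/5 = -⅘*(-20) = 16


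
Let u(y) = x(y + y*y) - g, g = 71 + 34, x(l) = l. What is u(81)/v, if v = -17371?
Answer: -6537/17371 ≈ -0.37632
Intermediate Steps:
g = 105
u(y) = -105 + y + y**2 (u(y) = (y + y*y) - 1*105 = (y + y**2) - 105 = -105 + y + y**2)
u(81)/v = (-105 + 81*(1 + 81))/(-17371) = (-105 + 81*82)*(-1/17371) = (-105 + 6642)*(-1/17371) = 6537*(-1/17371) = -6537/17371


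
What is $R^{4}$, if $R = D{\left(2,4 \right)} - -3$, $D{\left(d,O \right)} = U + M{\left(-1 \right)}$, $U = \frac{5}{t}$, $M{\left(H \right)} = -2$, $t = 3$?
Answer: $\frac{4096}{81} \approx 50.568$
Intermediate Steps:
$U = \frac{5}{3} \approx 1.6667$
$D{\left(d,O \right)} = - \frac{1}{3}$ ($D{\left(d,O \right)} = \frac{5}{3} - 2 = - \frac{1}{3}$)
$R = \frac{8}{3}$ ($R = - \frac{1}{3} - -3 = - \frac{1}{3} + 3 = \frac{8}{3} \approx 2.6667$)
$R^{4} = \left(\frac{8}{3}\right)^{4} = \frac{4096}{81}$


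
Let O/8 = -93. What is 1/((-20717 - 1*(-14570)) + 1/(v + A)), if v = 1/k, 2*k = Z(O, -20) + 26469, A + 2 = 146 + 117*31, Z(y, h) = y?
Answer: -97008977/596314155894 ≈ -0.00016268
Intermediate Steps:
O = -744 (O = 8*(-93) = -744)
A = 3771 (A = -2 + (146 + 117*31) = -2 + (146 + 3627) = -2 + 3773 = 3771)
k = 25725/2 (k = (-744 + 26469)/2 = (½)*25725 = 25725/2 ≈ 12863.)
v = 2/25725 (v = 1/(25725/2) = 2/25725 ≈ 7.7745e-5)
1/((-20717 - 1*(-14570)) + 1/(v + A)) = 1/((-20717 - 1*(-14570)) + 1/(2/25725 + 3771)) = 1/((-20717 + 14570) + 1/(97008977/25725)) = 1/(-6147 + 25725/97008977) = 1/(-596314155894/97008977) = -97008977/596314155894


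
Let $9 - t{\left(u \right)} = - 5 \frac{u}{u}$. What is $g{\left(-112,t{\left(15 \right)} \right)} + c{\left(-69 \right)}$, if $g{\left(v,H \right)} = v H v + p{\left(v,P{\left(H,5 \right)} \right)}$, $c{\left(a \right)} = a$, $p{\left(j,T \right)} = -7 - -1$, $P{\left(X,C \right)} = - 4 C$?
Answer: $175541$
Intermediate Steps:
$p{\left(j,T \right)} = -6$ ($p{\left(j,T \right)} = -7 + 1 = -6$)
$t{\left(u \right)} = 14$ ($t{\left(u \right)} = 9 - - 5 \frac{u}{u} = 9 - \left(-5\right) 1 = 9 - -5 = 9 + 5 = 14$)
$g{\left(v,H \right)} = -6 + H v^{2}$ ($g{\left(v,H \right)} = v H v - 6 = H v v - 6 = H v^{2} - 6 = -6 + H v^{2}$)
$g{\left(-112,t{\left(15 \right)} \right)} + c{\left(-69 \right)} = \left(-6 + 14 \left(-112\right)^{2}\right) - 69 = \left(-6 + 14 \cdot 12544\right) - 69 = \left(-6 + 175616\right) - 69 = 175610 - 69 = 175541$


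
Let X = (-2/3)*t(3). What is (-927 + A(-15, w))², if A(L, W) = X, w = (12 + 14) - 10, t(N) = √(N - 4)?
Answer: 7733957/9 + 1236*I ≈ 8.5933e+5 + 1236.0*I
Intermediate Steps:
t(N) = √(-4 + N)
w = 16 (w = 26 - 10 = 16)
X = -2*I/3 (X = (-2/3)*√(-4 + 3) = (-2*⅓)*√(-1) = -2*I/3 ≈ -0.66667*I)
A(L, W) = -2*I/3
(-927 + A(-15, w))² = (-927 - 2*I/3)²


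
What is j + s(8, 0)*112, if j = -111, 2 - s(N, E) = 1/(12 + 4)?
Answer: 106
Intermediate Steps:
s(N, E) = 31/16 (s(N, E) = 2 - 1/(12 + 4) = 2 - 1/16 = 31/16)
j + s(8, 0)*112 = -111 + (31/16)*112 = -111 + 217 = 106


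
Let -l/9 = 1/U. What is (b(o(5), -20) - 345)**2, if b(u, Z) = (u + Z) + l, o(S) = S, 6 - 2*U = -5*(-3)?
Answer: 128164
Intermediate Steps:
U = -9/2 (U = 3 - (-5)*(-3)/2 = 3 - 1/2*15 = 3 - 15/2 = -9/2 ≈ -4.5000)
l = 2 (l = -9/(-9/2) = -9*(-2/9) = 2)
b(u, Z) = 2 + Z + u (b(u, Z) = (u + Z) + 2 = (Z + u) + 2 = 2 + Z + u)
(b(o(5), -20) - 345)**2 = ((2 - 20 + 5) - 345)**2 = (-13 - 345)**2 = (-358)**2 = 128164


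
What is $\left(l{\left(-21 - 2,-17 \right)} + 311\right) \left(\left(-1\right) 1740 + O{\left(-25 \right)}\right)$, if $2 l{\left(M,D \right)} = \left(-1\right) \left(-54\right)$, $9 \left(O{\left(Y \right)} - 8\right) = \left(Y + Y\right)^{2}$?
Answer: $- \frac{4423744}{9} \approx -4.9153 \cdot 10^{5}$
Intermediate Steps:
$O{\left(Y \right)} = 8 + \frac{4 Y^{2}}{9}$ ($O{\left(Y \right)} = 8 + \frac{\left(Y + Y\right)^{2}}{9} = 8 + \frac{\left(2 Y\right)^{2}}{9} = 8 + \frac{4 Y^{2}}{9}$)
$l{\left(M,D \right)} = 27$ ($l{\left(M,D \right)} = \frac{\left(-1\right) \left(-54\right)}{2} = \frac{1}{2} \cdot 54 = 27$)
$\left(l{\left(-21 - 2,-17 \right)} + 311\right) \left(\left(-1\right) 1740 + O{\left(-25 \right)}\right) = \left(27 + 311\right) \left(\left(-1\right) 1740 + \left(8 + \frac{4 \left(-25\right)^{2}}{9}\right)\right) = 338 \left(-1740 + \left(8 + \frac{4}{9} \cdot 625\right)\right) = 338 \left(-1740 + \left(8 + \frac{2500}{9}\right)\right) = 338 \left(-1740 + \frac{2572}{9}\right) = 338 \left(- \frac{13088}{9}\right) = - \frac{4423744}{9}$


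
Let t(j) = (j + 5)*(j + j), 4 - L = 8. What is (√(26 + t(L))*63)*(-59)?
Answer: -11151*√2 ≈ -15770.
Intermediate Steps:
L = -4 (L = 4 - 1*8 = 4 - 8 = -4)
t(j) = 2*j*(5 + j) (t(j) = (5 + j)*(2*j) = 2*j*(5 + j))
(√(26 + t(L))*63)*(-59) = (√(26 + 2*(-4)*(5 - 4))*63)*(-59) = (√(26 + 2*(-4)*1)*63)*(-59) = (√(26 - 8)*63)*(-59) = (√18*63)*(-59) = ((3*√2)*63)*(-59) = (189*√2)*(-59) = -11151*√2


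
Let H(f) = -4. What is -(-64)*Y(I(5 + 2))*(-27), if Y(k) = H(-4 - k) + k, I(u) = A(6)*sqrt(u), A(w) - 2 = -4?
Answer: 6912 + 3456*sqrt(7) ≈ 16056.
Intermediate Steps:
A(w) = -2 (A(w) = 2 - 4 = -2)
I(u) = -2*sqrt(u)
Y(k) = -4 + k
-(-64)*Y(I(5 + 2))*(-27) = -(-64)*(-4 - 2*sqrt(5 + 2))*(-27) = -(-64)*(-4 - 2*sqrt(7))*(-27) = -32*(8 + 4*sqrt(7))*(-27) = (-256 - 128*sqrt(7))*(-27) = 6912 + 3456*sqrt(7)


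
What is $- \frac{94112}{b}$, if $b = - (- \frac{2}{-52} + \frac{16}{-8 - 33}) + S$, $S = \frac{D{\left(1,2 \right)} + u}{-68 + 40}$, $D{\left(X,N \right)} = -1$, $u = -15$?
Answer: $- \frac{702263744}{6889} \approx -1.0194 \cdot 10^{5}$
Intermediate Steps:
$S = \frac{4}{7}$ ($S = \frac{-1 - 15}{-68 + 40} = - \frac{16}{-28} = \left(-16\right) \left(- \frac{1}{28}\right) = \frac{4}{7} \approx 0.57143$)
$b = \frac{6889}{7462}$ ($b = - (- \frac{2}{-52} + \frac{16}{-8 - 33}) + \frac{4}{7} = - (\left(-2\right) \left(- \frac{1}{52}\right) + \frac{16}{-41}) + \frac{4}{7} = - (\frac{1}{26} + 16 \left(- \frac{1}{41}\right)) + \frac{4}{7} = - (\frac{1}{26} - \frac{16}{41}) + \frac{4}{7} = \left(-1\right) \left(- \frac{375}{1066}\right) + \frac{4}{7} = \frac{375}{1066} + \frac{4}{7} = \frac{6889}{7462} \approx 0.92321$)
$- \frac{94112}{b} = - \frac{94112}{\frac{6889}{7462}} = \left(-94112\right) \frac{7462}{6889} = - \frac{702263744}{6889}$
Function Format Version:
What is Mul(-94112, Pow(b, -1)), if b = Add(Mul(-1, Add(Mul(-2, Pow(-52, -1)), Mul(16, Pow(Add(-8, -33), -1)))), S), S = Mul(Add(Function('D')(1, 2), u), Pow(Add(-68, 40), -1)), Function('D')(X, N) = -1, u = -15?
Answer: Rational(-702263744, 6889) ≈ -1.0194e+5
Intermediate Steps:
S = Rational(4, 7) (S = Mul(Add(-1, -15), Pow(Add(-68, 40), -1)) = Mul(-16, Pow(-28, -1)) = Mul(-16, Rational(-1, 28)) = Rational(4, 7) ≈ 0.57143)
b = Rational(6889, 7462) (b = Add(Mul(-1, Add(Mul(-2, Pow(-52, -1)), Mul(16, Pow(Add(-8, -33), -1)))), Rational(4, 7)) = Add(Mul(-1, Add(Mul(-2, Rational(-1, 52)), Mul(16, Pow(-41, -1)))), Rational(4, 7)) = Add(Mul(-1, Add(Rational(1, 26), Mul(16, Rational(-1, 41)))), Rational(4, 7)) = Add(Mul(-1, Add(Rational(1, 26), Rational(-16, 41))), Rational(4, 7)) = Add(Mul(-1, Rational(-375, 1066)), Rational(4, 7)) = Add(Rational(375, 1066), Rational(4, 7)) = Rational(6889, 7462) ≈ 0.92321)
Mul(-94112, Pow(b, -1)) = Mul(-94112, Pow(Rational(6889, 7462), -1)) = Mul(-94112, Rational(7462, 6889)) = Rational(-702263744, 6889)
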